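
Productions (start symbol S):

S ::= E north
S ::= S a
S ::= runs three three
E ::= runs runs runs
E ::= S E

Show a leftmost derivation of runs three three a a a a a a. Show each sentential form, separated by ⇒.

S ⇒ S a ⇒ S a a ⇒ S a a a ⇒ S a a a a ⇒ S a a a a a ⇒ S a a a a a a ⇒ runs three three a a a a a a

S ⇒ S a   [S ::= S a]
S a ⇒ S a a   [S ::= S a]
S a a ⇒ S a a a   [S ::= S a]
S a a a ⇒ S a a a a   [S ::= S a]
S a a a a ⇒ S a a a a a   [S ::= S a]
S a a a a a ⇒ S a a a a a a   [S ::= S a]
S a a a a a a ⇒ runs three three a a a a a a   [S ::= runs three three]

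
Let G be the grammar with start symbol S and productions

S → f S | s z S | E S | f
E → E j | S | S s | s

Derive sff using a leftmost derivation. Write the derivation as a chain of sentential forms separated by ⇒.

S ⇒ ES ⇒ sS ⇒ sfS ⇒ sff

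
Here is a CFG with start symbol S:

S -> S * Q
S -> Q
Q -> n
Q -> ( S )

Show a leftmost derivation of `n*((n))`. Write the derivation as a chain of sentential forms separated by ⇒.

S ⇒ S*Q ⇒ Q*Q ⇒ n*Q ⇒ n*(S) ⇒ n*(Q) ⇒ n*((S)) ⇒ n*((Q)) ⇒ n*((n))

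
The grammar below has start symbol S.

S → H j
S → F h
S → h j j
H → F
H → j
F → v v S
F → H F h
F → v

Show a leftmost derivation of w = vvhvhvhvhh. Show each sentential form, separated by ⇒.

S ⇒ Fh ⇒ HFhh ⇒ FFhh ⇒ HFhFhh ⇒ FFhFhh ⇒ HFhFhFhh ⇒ FFhFhFhh ⇒ HFhFhFhFhh ⇒ FFhFhFhFhh ⇒ vFhFhFhFhh ⇒ vvhFhFhFhh ⇒ vvhvhFhFhh ⇒ vvhvhvhFhh ⇒ vvhvhvhvhh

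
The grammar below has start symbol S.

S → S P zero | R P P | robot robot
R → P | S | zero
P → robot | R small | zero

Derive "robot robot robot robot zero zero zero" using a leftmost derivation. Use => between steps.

S => S P zero => S P zero P zero => R P P P zero P zero => P P P P zero P zero => robot P P P zero P zero => robot robot P P zero P zero => robot robot robot P zero P zero => robot robot robot robot zero P zero => robot robot robot robot zero zero zero

S => S P zero   [S → S P zero]
S P zero => S P zero P zero   [S → S P zero]
S P zero P zero => R P P P zero P zero   [S → R P P]
R P P P zero P zero => P P P P zero P zero   [R → P]
P P P P zero P zero => robot P P P zero P zero   [P → robot]
robot P P P zero P zero => robot robot P P zero P zero   [P → robot]
robot robot P P zero P zero => robot robot robot P zero P zero   [P → robot]
robot robot robot P zero P zero => robot robot robot robot zero P zero   [P → robot]
robot robot robot robot zero P zero => robot robot robot robot zero zero zero   [P → zero]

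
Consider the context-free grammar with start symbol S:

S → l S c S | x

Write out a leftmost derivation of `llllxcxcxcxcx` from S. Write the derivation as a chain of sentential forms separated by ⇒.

S ⇒ lScS ⇒ llScScS ⇒ lllScScScS ⇒ llllScScScScS ⇒ llllxcScScScS ⇒ llllxcxcScScS ⇒ llllxcxcxcScS ⇒ llllxcxcxcxcS ⇒ llllxcxcxcxcx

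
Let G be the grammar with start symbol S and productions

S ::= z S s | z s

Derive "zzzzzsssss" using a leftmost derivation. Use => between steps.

S => zSs   [S ::= z S s]
zSs => zzSss   [S ::= z S s]
zzSss => zzzSsss   [S ::= z S s]
zzzSsss => zzzzSssss   [S ::= z S s]
zzzzSssss => zzzzzsssss   [S ::= z s]

S => zSs => zzSss => zzzSsss => zzzzSssss => zzzzzsssss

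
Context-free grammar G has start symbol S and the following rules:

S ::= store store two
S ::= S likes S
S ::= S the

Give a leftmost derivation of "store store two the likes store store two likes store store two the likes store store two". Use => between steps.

S => S likes S => S the likes S => S likes S the likes S => S likes S likes S the likes S => S the likes S likes S the likes S => store store two the likes S likes S the likes S => store store two the likes store store two likes S the likes S => store store two the likes store store two likes store store two the likes S => store store two the likes store store two likes store store two the likes store store two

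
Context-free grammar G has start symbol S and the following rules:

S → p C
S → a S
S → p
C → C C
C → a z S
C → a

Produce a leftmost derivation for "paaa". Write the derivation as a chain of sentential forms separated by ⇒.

S ⇒ pC ⇒ pCC ⇒ pCCC ⇒ paCC ⇒ paaC ⇒ paaa

S ⇒ pC   [S → p C]
pC ⇒ pCC   [C → C C]
pCC ⇒ pCCC   [C → C C]
pCCC ⇒ paCC   [C → a]
paCC ⇒ paaC   [C → a]
paaC ⇒ paaa   [C → a]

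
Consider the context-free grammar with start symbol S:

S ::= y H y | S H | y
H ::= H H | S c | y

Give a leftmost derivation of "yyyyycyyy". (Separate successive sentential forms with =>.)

S=>yHy=>yHHy=>yyHy=>yyHHy=>yyHHHy=>yyScHHy=>yyyHycHHy=>yyyyycHHy=>yyyyycyHy=>yyyyycyyy

S => yHy   [S ::= y H y]
yHy => yHHy   [H ::= H H]
yHHy => yyHy   [H ::= y]
yyHy => yyHHy   [H ::= H H]
yyHHy => yyHHHy   [H ::= H H]
yyHHHy => yyScHHy   [H ::= S c]
yyScHHy => yyyHycHHy   [S ::= y H y]
yyyHycHHy => yyyyycHHy   [H ::= y]
yyyyycHHy => yyyyycyHy   [H ::= y]
yyyyycyHy => yyyyycyyy   [H ::= y]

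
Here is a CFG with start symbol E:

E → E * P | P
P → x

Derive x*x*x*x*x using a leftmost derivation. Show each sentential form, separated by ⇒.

E ⇒ E*P   [E → E * P]
E*P ⇒ E*P*P   [E → E * P]
E*P*P ⇒ E*P*P*P   [E → E * P]
E*P*P*P ⇒ E*P*P*P*P   [E → E * P]
E*P*P*P*P ⇒ P*P*P*P*P   [E → P]
P*P*P*P*P ⇒ x*P*P*P*P   [P → x]
x*P*P*P*P ⇒ x*x*P*P*P   [P → x]
x*x*P*P*P ⇒ x*x*x*P*P   [P → x]
x*x*x*P*P ⇒ x*x*x*x*P   [P → x]
x*x*x*x*P ⇒ x*x*x*x*x   [P → x]

E ⇒ E*P ⇒ E*P*P ⇒ E*P*P*P ⇒ E*P*P*P*P ⇒ P*P*P*P*P ⇒ x*P*P*P*P ⇒ x*x*P*P*P ⇒ x*x*x*P*P ⇒ x*x*x*x*P ⇒ x*x*x*x*x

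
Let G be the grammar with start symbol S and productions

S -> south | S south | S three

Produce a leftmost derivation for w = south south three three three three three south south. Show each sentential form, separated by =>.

S => S south   [S -> S south]
S south => S south south   [S -> S south]
S south south => S three south south   [S -> S three]
S three south south => S three three south south   [S -> S three]
S three three south south => S three three three south south   [S -> S three]
S three three three south south => S three three three three south south   [S -> S three]
S three three three three south south => S three three three three three south south   [S -> S three]
S three three three three three south south => S south three three three three three south south   [S -> S south]
S south three three three three three south south => south south three three three three three south south   [S -> south]

S => S south => S south south => S three south south => S three three south south => S three three three south south => S three three three three south south => S three three three three three south south => S south three three three three three south south => south south three three three three three south south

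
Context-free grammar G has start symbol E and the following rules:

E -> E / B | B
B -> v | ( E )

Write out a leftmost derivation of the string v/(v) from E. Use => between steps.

E => E/B => B/B => v/B => v/(E) => v/(B) => v/(v)

E => E/B   [E -> E / B]
E/B => B/B   [E -> B]
B/B => v/B   [B -> v]
v/B => v/(E)   [B -> ( E )]
v/(E) => v/(B)   [E -> B]
v/(B) => v/(v)   [B -> v]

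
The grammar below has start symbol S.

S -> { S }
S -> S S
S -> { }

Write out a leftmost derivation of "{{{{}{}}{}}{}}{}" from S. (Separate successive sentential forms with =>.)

S => SS => {S}S => {SS}S => {{S}S}S => {{SS}S}S => {{{S}S}S}S => {{{SS}S}S}S => {{{{}S}S}S}S => {{{{}{}}S}S}S => {{{{}{}}{}}S}S => {{{{}{}}{}}{}}S => {{{{}{}}{}}{}}{}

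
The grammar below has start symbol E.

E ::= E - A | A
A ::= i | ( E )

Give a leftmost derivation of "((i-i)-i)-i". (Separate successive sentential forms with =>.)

E => E-A => A-A => (E)-A => (E-A)-A => (A-A)-A => ((E)-A)-A => ((E-A)-A)-A => ((A-A)-A)-A => ((i-A)-A)-A => ((i-i)-A)-A => ((i-i)-i)-A => ((i-i)-i)-i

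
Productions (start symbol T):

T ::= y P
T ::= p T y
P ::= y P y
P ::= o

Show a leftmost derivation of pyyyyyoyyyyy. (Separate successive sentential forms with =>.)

T => pTy   [T ::= p T y]
pTy => pyPy   [T ::= y P]
pyPy => pyyPyy   [P ::= y P y]
pyyPyy => pyyyPyyy   [P ::= y P y]
pyyyPyyy => pyyyyPyyyy   [P ::= y P y]
pyyyyPyyyy => pyyyyyPyyyyy   [P ::= y P y]
pyyyyyPyyyyy => pyyyyyoyyyyy   [P ::= o]

T => pTy => pyPy => pyyPyy => pyyyPyyy => pyyyyPyyyy => pyyyyyPyyyyy => pyyyyyoyyyyy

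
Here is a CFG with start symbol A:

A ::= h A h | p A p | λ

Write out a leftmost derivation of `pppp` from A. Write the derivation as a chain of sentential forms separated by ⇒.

A ⇒ pAp ⇒ ppApp ⇒ pppp

A ⇒ pAp   [A ::= p A p]
pAp ⇒ ppApp   [A ::= p A p]
ppApp ⇒ pppp   [A ::= λ]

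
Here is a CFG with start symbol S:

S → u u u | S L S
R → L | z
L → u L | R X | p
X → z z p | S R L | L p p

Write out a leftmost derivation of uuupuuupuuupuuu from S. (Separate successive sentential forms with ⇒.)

S ⇒ SLS ⇒ SLSLS ⇒ SLSLSLS ⇒ uuuLSLSLS ⇒ uuupSLSLS ⇒ uuupuuuLSLS ⇒ uuupuuupSLS ⇒ uuupuuupuuuLS ⇒ uuupuuupuuupS ⇒ uuupuuupuuupuuu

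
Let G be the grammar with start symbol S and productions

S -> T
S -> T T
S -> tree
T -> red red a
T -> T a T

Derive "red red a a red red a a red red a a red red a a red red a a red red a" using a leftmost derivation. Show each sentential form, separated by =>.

S => T   [S -> T]
T => T a T   [T -> T a T]
T a T => T a T a T   [T -> T a T]
T a T a T => T a T a T a T   [T -> T a T]
T a T a T a T => T a T a T a T a T   [T -> T a T]
T a T a T a T a T => T a T a T a T a T a T   [T -> T a T]
T a T a T a T a T a T => red red a a T a T a T a T a T   [T -> red red a]
red red a a T a T a T a T a T => red red a a red red a a T a T a T a T   [T -> red red a]
red red a a red red a a T a T a T a T => red red a a red red a a red red a a T a T a T   [T -> red red a]
red red a a red red a a red red a a T a T a T => red red a a red red a a red red a a red red a a T a T   [T -> red red a]
red red a a red red a a red red a a red red a a T a T => red red a a red red a a red red a a red red a a red red a a T   [T -> red red a]
red red a a red red a a red red a a red red a a red red a a T => red red a a red red a a red red a a red red a a red red a a red red a   [T -> red red a]

S => T => T a T => T a T a T => T a T a T a T => T a T a T a T a T => T a T a T a T a T a T => red red a a T a T a T a T a T => red red a a red red a a T a T a T a T => red red a a red red a a red red a a T a T a T => red red a a red red a a red red a a red red a a T a T => red red a a red red a a red red a a red red a a red red a a T => red red a a red red a a red red a a red red a a red red a a red red a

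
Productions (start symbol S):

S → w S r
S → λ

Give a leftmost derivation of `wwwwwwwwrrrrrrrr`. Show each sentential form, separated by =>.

S => wSr => wwSrr => wwwSrrr => wwwwSrrrr => wwwwwSrrrrr => wwwwwwSrrrrrr => wwwwwwwSrrrrrrr => wwwwwwwwSrrrrrrrr => wwwwwwwwrrrrrrrr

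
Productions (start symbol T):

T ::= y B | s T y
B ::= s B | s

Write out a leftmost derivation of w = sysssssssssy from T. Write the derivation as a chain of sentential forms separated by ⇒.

T⇒sTy⇒syBy⇒sysBy⇒syssBy⇒sysssBy⇒syssssBy⇒sysssssBy⇒syssssssBy⇒sysssssssBy⇒syssssssssBy⇒sysssssssssy

T ⇒ sTy   [T ::= s T y]
sTy ⇒ syBy   [T ::= y B]
syBy ⇒ sysBy   [B ::= s B]
sysBy ⇒ syssBy   [B ::= s B]
syssBy ⇒ sysssBy   [B ::= s B]
sysssBy ⇒ syssssBy   [B ::= s B]
syssssBy ⇒ sysssssBy   [B ::= s B]
sysssssBy ⇒ syssssssBy   [B ::= s B]
syssssssBy ⇒ sysssssssBy   [B ::= s B]
sysssssssBy ⇒ syssssssssBy   [B ::= s B]
syssssssssBy ⇒ sysssssssssy   [B ::= s]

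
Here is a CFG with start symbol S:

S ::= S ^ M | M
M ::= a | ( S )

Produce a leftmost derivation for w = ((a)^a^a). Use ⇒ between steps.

S⇒M⇒(S)⇒(S^M)⇒(S^M^M)⇒(M^M^M)⇒((S)^M^M)⇒((M)^M^M)⇒((a)^M^M)⇒((a)^a^M)⇒((a)^a^a)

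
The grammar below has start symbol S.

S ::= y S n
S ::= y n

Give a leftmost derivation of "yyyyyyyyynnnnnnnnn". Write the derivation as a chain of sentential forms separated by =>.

S => ySn => yySnn => yyySnnn => yyyySnnnn => yyyyySnnnnn => yyyyyySnnnnnn => yyyyyyySnnnnnnn => yyyyyyyySnnnnnnnn => yyyyyyyyynnnnnnnnn

S => ySn   [S ::= y S n]
ySn => yySnn   [S ::= y S n]
yySnn => yyySnnn   [S ::= y S n]
yyySnnn => yyyySnnnn   [S ::= y S n]
yyyySnnnn => yyyyySnnnnn   [S ::= y S n]
yyyyySnnnnn => yyyyyySnnnnnn   [S ::= y S n]
yyyyyySnnnnnn => yyyyyyySnnnnnnn   [S ::= y S n]
yyyyyyySnnnnnnn => yyyyyyyySnnnnnnnn   [S ::= y S n]
yyyyyyyySnnnnnnnn => yyyyyyyyynnnnnnnnn   [S ::= y n]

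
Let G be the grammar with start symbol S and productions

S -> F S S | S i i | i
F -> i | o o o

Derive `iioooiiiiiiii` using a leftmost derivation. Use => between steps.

S => FSS => iSS => iSiiS => iFSSiiS => iiSSiiS => iiFSSSiiS => iioooSSSiiS => iioooSiiSSiiS => iioooiiiSSiiS => iioooiiiiSiiS => iioooiiiiiiiS => iioooiiiiiiii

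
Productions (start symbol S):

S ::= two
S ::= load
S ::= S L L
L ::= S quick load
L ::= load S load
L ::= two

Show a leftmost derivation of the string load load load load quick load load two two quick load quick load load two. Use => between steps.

S => S L L => load L L => load load S load L => load load S L L load L => load load load L L load L => load load load S quick load L load L => load load load load quick load L load L => load load load load quick load S quick load load L => load load load load quick load S L L quick load load L => load load load load quick load load L L quick load load L => load load load load quick load load two L quick load load L => load load load load quick load load two S quick load quick load load L => load load load load quick load load two two quick load quick load load L => load load load load quick load load two two quick load quick load load two

S => S L L   [S ::= S L L]
S L L => load L L   [S ::= load]
load L L => load load S load L   [L ::= load S load]
load load S load L => load load S L L load L   [S ::= S L L]
load load S L L load L => load load load L L load L   [S ::= load]
load load load L L load L => load load load S quick load L load L   [L ::= S quick load]
load load load S quick load L load L => load load load load quick load L load L   [S ::= load]
load load load load quick load L load L => load load load load quick load S quick load load L   [L ::= S quick load]
load load load load quick load S quick load load L => load load load load quick load S L L quick load load L   [S ::= S L L]
load load load load quick load S L L quick load load L => load load load load quick load load L L quick load load L   [S ::= load]
load load load load quick load load L L quick load load L => load load load load quick load load two L quick load load L   [L ::= two]
load load load load quick load load two L quick load load L => load load load load quick load load two S quick load quick load load L   [L ::= S quick load]
load load load load quick load load two S quick load quick load load L => load load load load quick load load two two quick load quick load load L   [S ::= two]
load load load load quick load load two two quick load quick load load L => load load load load quick load load two two quick load quick load load two   [L ::= two]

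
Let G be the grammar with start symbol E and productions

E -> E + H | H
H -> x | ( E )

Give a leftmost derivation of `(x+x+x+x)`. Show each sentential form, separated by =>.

E => H   [E -> H]
H => (E)   [H -> ( E )]
(E) => (E+H)   [E -> E + H]
(E+H) => (E+H+H)   [E -> E + H]
(E+H+H) => (E+H+H+H)   [E -> E + H]
(E+H+H+H) => (H+H+H+H)   [E -> H]
(H+H+H+H) => (x+H+H+H)   [H -> x]
(x+H+H+H) => (x+x+H+H)   [H -> x]
(x+x+H+H) => (x+x+x+H)   [H -> x]
(x+x+x+H) => (x+x+x+x)   [H -> x]

E => H => (E) => (E+H) => (E+H+H) => (E+H+H+H) => (H+H+H+H) => (x+H+H+H) => (x+x+H+H) => (x+x+x+H) => (x+x+x+x)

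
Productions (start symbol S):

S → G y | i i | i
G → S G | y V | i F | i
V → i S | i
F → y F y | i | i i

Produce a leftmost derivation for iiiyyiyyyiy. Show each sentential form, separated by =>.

S => Gy => SGy => GyGy => SGyGy => iiGyGy => iiiFyGy => iiiyFyyGy => iiiyyFyyyGy => iiiyyiyyyGy => iiiyyiyyyiy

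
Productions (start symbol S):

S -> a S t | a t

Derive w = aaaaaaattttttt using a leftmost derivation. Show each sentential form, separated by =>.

S=>aSt=>aaStt=>aaaSttt=>aaaaStttt=>aaaaaSttttt=>aaaaaaStttttt=>aaaaaaattttttt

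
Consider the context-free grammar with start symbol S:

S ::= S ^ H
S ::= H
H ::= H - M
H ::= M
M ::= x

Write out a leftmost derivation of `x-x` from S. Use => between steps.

S => H => H-M => M-M => x-M => x-x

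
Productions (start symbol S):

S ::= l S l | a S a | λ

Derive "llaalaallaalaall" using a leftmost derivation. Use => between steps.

S => lSl   [S ::= l S l]
lSl => llSll   [S ::= l S l]
llSll => llaSall   [S ::= a S a]
llaSall => llaaSaall   [S ::= a S a]
llaaSaall => llaalSlaall   [S ::= l S l]
llaalSlaall => llaalaSalaall   [S ::= a S a]
llaalaSalaall => llaalaaSaalaall   [S ::= a S a]
llaalaaSaalaall => llaalaalSlaalaall   [S ::= l S l]
llaalaalSlaalaall => llaalaallaalaall   [S ::= λ]

S=>lSl=>llSll=>llaSall=>llaaSaall=>llaalSlaall=>llaalaSalaall=>llaalaaSaalaall=>llaalaalSlaalaall=>llaalaallaalaall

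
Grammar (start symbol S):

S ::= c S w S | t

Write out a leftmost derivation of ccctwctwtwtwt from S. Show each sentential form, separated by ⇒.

S⇒cSwS⇒ccSwSwS⇒cccSwSwSwS⇒ccctwSwSwS⇒ccctwcSwSwSwS⇒ccctwctwSwSwS⇒ccctwctwtwSwS⇒ccctwctwtwtwS⇒ccctwctwtwtwt

S ⇒ cSwS   [S ::= c S w S]
cSwS ⇒ ccSwSwS   [S ::= c S w S]
ccSwSwS ⇒ cccSwSwSwS   [S ::= c S w S]
cccSwSwSwS ⇒ ccctwSwSwS   [S ::= t]
ccctwSwSwS ⇒ ccctwcSwSwSwS   [S ::= c S w S]
ccctwcSwSwSwS ⇒ ccctwctwSwSwS   [S ::= t]
ccctwctwSwSwS ⇒ ccctwctwtwSwS   [S ::= t]
ccctwctwtwSwS ⇒ ccctwctwtwtwS   [S ::= t]
ccctwctwtwtwS ⇒ ccctwctwtwtwt   [S ::= t]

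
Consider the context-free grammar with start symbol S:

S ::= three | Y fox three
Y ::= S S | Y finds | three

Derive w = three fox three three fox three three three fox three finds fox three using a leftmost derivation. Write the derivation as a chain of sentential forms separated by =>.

S => Y fox three   [S ::= Y fox three]
Y fox three => Y finds fox three   [Y ::= Y finds]
Y finds fox three => S S finds fox three   [Y ::= S S]
S S finds fox three => Y fox three S finds fox three   [S ::= Y fox three]
Y fox three S finds fox three => S S fox three S finds fox three   [Y ::= S S]
S S fox three S finds fox three => Y fox three S fox three S finds fox three   [S ::= Y fox three]
Y fox three S fox three S finds fox three => three fox three S fox three S finds fox three   [Y ::= three]
three fox three S fox three S finds fox three => three fox three three fox three S finds fox three   [S ::= three]
three fox three three fox three S finds fox three => three fox three three fox three Y fox three finds fox three   [S ::= Y fox three]
three fox three three fox three Y fox three finds fox three => three fox three three fox three S S fox three finds fox three   [Y ::= S S]
three fox three three fox three S S fox three finds fox three => three fox three three fox three three S fox three finds fox three   [S ::= three]
three fox three three fox three three S fox three finds fox three => three fox three three fox three three three fox three finds fox three   [S ::= three]

S => Y fox three => Y finds fox three => S S finds fox three => Y fox three S finds fox three => S S fox three S finds fox three => Y fox three S fox three S finds fox three => three fox three S fox three S finds fox three => three fox three three fox three S finds fox three => three fox three three fox three Y fox three finds fox three => three fox three three fox three S S fox three finds fox three => three fox three three fox three three S fox three finds fox three => three fox three three fox three three three fox three finds fox three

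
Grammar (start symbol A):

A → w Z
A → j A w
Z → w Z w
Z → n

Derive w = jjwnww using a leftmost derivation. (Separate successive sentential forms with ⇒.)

A ⇒ jAw ⇒ jjAww ⇒ jjwZww ⇒ jjwnww

A ⇒ jAw   [A → j A w]
jAw ⇒ jjAww   [A → j A w]
jjAww ⇒ jjwZww   [A → w Z]
jjwZww ⇒ jjwnww   [Z → n]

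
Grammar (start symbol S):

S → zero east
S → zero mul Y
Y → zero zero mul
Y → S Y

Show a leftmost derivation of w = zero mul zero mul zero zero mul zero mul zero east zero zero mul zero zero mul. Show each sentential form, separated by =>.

S => zero mul Y   [S → zero mul Y]
zero mul Y => zero mul S Y   [Y → S Y]
zero mul S Y => zero mul zero mul Y Y   [S → zero mul Y]
zero mul zero mul Y Y => zero mul zero mul zero zero mul Y   [Y → zero zero mul]
zero mul zero mul zero zero mul Y => zero mul zero mul zero zero mul S Y   [Y → S Y]
zero mul zero mul zero zero mul S Y => zero mul zero mul zero zero mul zero mul Y Y   [S → zero mul Y]
zero mul zero mul zero zero mul zero mul Y Y => zero mul zero mul zero zero mul zero mul S Y Y   [Y → S Y]
zero mul zero mul zero zero mul zero mul S Y Y => zero mul zero mul zero zero mul zero mul zero east Y Y   [S → zero east]
zero mul zero mul zero zero mul zero mul zero east Y Y => zero mul zero mul zero zero mul zero mul zero east zero zero mul Y   [Y → zero zero mul]
zero mul zero mul zero zero mul zero mul zero east zero zero mul Y => zero mul zero mul zero zero mul zero mul zero east zero zero mul zero zero mul   [Y → zero zero mul]

S => zero mul Y => zero mul S Y => zero mul zero mul Y Y => zero mul zero mul zero zero mul Y => zero mul zero mul zero zero mul S Y => zero mul zero mul zero zero mul zero mul Y Y => zero mul zero mul zero zero mul zero mul S Y Y => zero mul zero mul zero zero mul zero mul zero east Y Y => zero mul zero mul zero zero mul zero mul zero east zero zero mul Y => zero mul zero mul zero zero mul zero mul zero east zero zero mul zero zero mul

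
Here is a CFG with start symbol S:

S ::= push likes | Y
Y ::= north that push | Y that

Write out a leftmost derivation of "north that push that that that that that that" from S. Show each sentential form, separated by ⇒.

S ⇒ Y   [S ::= Y]
Y ⇒ Y that   [Y ::= Y that]
Y that ⇒ Y that that   [Y ::= Y that]
Y that that ⇒ Y that that that   [Y ::= Y that]
Y that that that ⇒ Y that that that that   [Y ::= Y that]
Y that that that that ⇒ Y that that that that that   [Y ::= Y that]
Y that that that that that ⇒ Y that that that that that that   [Y ::= Y that]
Y that that that that that that ⇒ north that push that that that that that that   [Y ::= north that push]

S ⇒ Y ⇒ Y that ⇒ Y that that ⇒ Y that that that ⇒ Y that that that that ⇒ Y that that that that that ⇒ Y that that that that that that ⇒ north that push that that that that that that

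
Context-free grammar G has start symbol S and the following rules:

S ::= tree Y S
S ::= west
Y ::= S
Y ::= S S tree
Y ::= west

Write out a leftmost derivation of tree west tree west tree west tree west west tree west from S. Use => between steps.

S => tree Y S => tree west S => tree west tree Y S => tree west tree S S => tree west tree west S => tree west tree west tree Y S => tree west tree west tree S S tree S => tree west tree west tree west S tree S => tree west tree west tree west tree Y S tree S => tree west tree west tree west tree west S tree S => tree west tree west tree west tree west west tree S => tree west tree west tree west tree west west tree west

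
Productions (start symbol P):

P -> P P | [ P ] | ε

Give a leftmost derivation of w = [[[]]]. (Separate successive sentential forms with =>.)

P => PP => PPP => PPPP => PPPPP => [P]PPPP => [[P]]PPPP => [[[P]]]PPPP => [[[]]]PPPP => [[[]]]PPP => [[[]]]PP => [[[]]]P => [[[]]]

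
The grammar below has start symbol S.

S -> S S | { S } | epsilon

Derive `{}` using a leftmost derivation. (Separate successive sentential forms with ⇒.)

S ⇒ SS   [S -> S S]
SS ⇒ SSS   [S -> S S]
SSS ⇒ {S}SS   [S -> { S }]
{S}SS ⇒ {}SS   [S -> epsilon]
{}SS ⇒ {}S   [S -> epsilon]
{}S ⇒ {}   [S -> epsilon]

S ⇒ SS ⇒ SSS ⇒ {S}SS ⇒ {}SS ⇒ {}S ⇒ {}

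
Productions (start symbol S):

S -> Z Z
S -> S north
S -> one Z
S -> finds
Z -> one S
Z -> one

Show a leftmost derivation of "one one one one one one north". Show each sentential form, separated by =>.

S => Z Z => one Z => one one S => one one S north => one one Z Z north => one one one S Z north => one one one one Z Z north => one one one one one Z north => one one one one one one north

S => Z Z   [S -> Z Z]
Z Z => one Z   [Z -> one]
one Z => one one S   [Z -> one S]
one one S => one one S north   [S -> S north]
one one S north => one one Z Z north   [S -> Z Z]
one one Z Z north => one one one S Z north   [Z -> one S]
one one one S Z north => one one one one Z Z north   [S -> one Z]
one one one one Z Z north => one one one one one Z north   [Z -> one]
one one one one one Z north => one one one one one one north   [Z -> one]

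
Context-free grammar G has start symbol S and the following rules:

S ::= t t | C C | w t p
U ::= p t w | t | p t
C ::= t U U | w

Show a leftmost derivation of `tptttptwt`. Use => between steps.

S => CC   [S ::= C C]
CC => tUUC   [C ::= t U U]
tUUC => tptUC   [U ::= p t]
tptUC => tpttC   [U ::= t]
tpttC => tptttUU   [C ::= t U U]
tptttUU => tptttptwU   [U ::= p t w]
tptttptwU => tptttptwt   [U ::= t]

S => CC => tUUC => tptUC => tpttC => tptttUU => tptttptwU => tptttptwt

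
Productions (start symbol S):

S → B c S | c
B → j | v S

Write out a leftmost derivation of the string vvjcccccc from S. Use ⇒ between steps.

S ⇒ BcS   [S → B c S]
BcS ⇒ vScS   [B → v S]
vScS ⇒ vBcScS   [S → B c S]
vBcScS ⇒ vvScScS   [B → v S]
vvScScS ⇒ vvBcScScS   [S → B c S]
vvBcScScS ⇒ vvjcScScS   [B → j]
vvjcScScS ⇒ vvjcccScS   [S → c]
vvjcccScS ⇒ vvjcccccS   [S → c]
vvjcccccS ⇒ vvjcccccc   [S → c]

S⇒BcS⇒vScS⇒vBcScS⇒vvScScS⇒vvBcScScS⇒vvjcScScS⇒vvjcccScS⇒vvjcccccS⇒vvjcccccc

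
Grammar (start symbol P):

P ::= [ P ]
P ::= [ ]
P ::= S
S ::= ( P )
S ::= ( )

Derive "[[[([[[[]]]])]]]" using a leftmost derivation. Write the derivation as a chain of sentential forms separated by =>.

P => [P]   [P ::= [ P ]]
[P] => [[P]]   [P ::= [ P ]]
[[P]] => [[[P]]]   [P ::= [ P ]]
[[[P]]] => [[[S]]]   [P ::= S]
[[[S]]] => [[[(P)]]]   [S ::= ( P )]
[[[(P)]]] => [[[([P])]]]   [P ::= [ P ]]
[[[([P])]]] => [[[([[P]])]]]   [P ::= [ P ]]
[[[([[P]])]]] => [[[([[[P]]])]]]   [P ::= [ P ]]
[[[([[[P]]])]]] => [[[([[[[]]]])]]]   [P ::= [ ]]

P=>[P]=>[[P]]=>[[[P]]]=>[[[S]]]=>[[[(P)]]]=>[[[([P])]]]=>[[[([[P]])]]]=>[[[([[[P]]])]]]=>[[[([[[[]]]])]]]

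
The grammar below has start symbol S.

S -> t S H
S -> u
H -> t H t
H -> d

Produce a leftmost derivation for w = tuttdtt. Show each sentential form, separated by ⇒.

S ⇒ tSH   [S -> t S H]
tSH ⇒ tuH   [S -> u]
tuH ⇒ tutHt   [H -> t H t]
tutHt ⇒ tuttHtt   [H -> t H t]
tuttHtt ⇒ tuttdtt   [H -> d]

S ⇒ tSH ⇒ tuH ⇒ tutHt ⇒ tuttHtt ⇒ tuttdtt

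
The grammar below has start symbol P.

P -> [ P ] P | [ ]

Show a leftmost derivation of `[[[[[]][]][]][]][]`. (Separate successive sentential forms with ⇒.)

P ⇒ [P]P   [P -> [ P ] P]
[P]P ⇒ [[P]P]P   [P -> [ P ] P]
[[P]P]P ⇒ [[[P]P]P]P   [P -> [ P ] P]
[[[P]P]P]P ⇒ [[[[P]P]P]P]P   [P -> [ P ] P]
[[[[P]P]P]P]P ⇒ [[[[[]]P]P]P]P   [P -> [ ]]
[[[[[]]P]P]P]P ⇒ [[[[[]][]]P]P]P   [P -> [ ]]
[[[[[]][]]P]P]P ⇒ [[[[[]][]][]]P]P   [P -> [ ]]
[[[[[]][]][]]P]P ⇒ [[[[[]][]][]][]]P   [P -> [ ]]
[[[[[]][]][]][]]P ⇒ [[[[[]][]][]][]][]   [P -> [ ]]

P⇒[P]P⇒[[P]P]P⇒[[[P]P]P]P⇒[[[[P]P]P]P]P⇒[[[[[]]P]P]P]P⇒[[[[[]][]]P]P]P⇒[[[[[]][]][]]P]P⇒[[[[[]][]][]][]]P⇒[[[[[]][]][]][]][]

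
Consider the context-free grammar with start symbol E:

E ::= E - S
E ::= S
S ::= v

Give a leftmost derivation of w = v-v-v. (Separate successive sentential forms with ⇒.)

E ⇒ E-S   [E ::= E - S]
E-S ⇒ E-S-S   [E ::= E - S]
E-S-S ⇒ S-S-S   [E ::= S]
S-S-S ⇒ v-S-S   [S ::= v]
v-S-S ⇒ v-v-S   [S ::= v]
v-v-S ⇒ v-v-v   [S ::= v]

E ⇒ E-S ⇒ E-S-S ⇒ S-S-S ⇒ v-S-S ⇒ v-v-S ⇒ v-v-v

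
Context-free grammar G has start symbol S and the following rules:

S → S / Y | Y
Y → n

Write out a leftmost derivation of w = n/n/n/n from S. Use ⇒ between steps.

S ⇒ S/Y ⇒ S/Y/Y ⇒ S/Y/Y/Y ⇒ Y/Y/Y/Y ⇒ n/Y/Y/Y ⇒ n/n/Y/Y ⇒ n/n/n/Y ⇒ n/n/n/n

S ⇒ S/Y   [S → S / Y]
S/Y ⇒ S/Y/Y   [S → S / Y]
S/Y/Y ⇒ S/Y/Y/Y   [S → S / Y]
S/Y/Y/Y ⇒ Y/Y/Y/Y   [S → Y]
Y/Y/Y/Y ⇒ n/Y/Y/Y   [Y → n]
n/Y/Y/Y ⇒ n/n/Y/Y   [Y → n]
n/n/Y/Y ⇒ n/n/n/Y   [Y → n]
n/n/n/Y ⇒ n/n/n/n   [Y → n]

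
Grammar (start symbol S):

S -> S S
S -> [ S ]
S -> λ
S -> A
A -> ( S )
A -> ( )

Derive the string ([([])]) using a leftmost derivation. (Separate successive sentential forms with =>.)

S => A => (S) => ([S]) => ([A]) => ([(S)]) => ([([S])]) => ([([])])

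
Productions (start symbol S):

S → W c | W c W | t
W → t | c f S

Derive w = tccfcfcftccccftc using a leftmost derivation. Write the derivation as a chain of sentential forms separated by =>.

S => WcW   [S → W c W]
WcW => tcW   [W → t]
tcW => tccfS   [W → c f S]
tccfS => tccfWcW   [S → W c W]
tccfWcW => tccfcfScW   [W → c f S]
tccfcfScW => tccfcfWccW   [S → W c]
tccfcfWccW => tccfcfcfSccW   [W → c f S]
tccfcfcfSccW => tccfcfcfWcccW   [S → W c]
tccfcfcfWcccW => tccfcfcftcccW   [W → t]
tccfcfcftcccW => tccfcfcftccccfS   [W → c f S]
tccfcfcftccccfS => tccfcfcftccccfWc   [S → W c]
tccfcfcftccccfWc => tccfcfcftccccftc   [W → t]

S=>WcW=>tcW=>tccfS=>tccfWcW=>tccfcfScW=>tccfcfWccW=>tccfcfcfSccW=>tccfcfcfWcccW=>tccfcfcftcccW=>tccfcfcftccccfS=>tccfcfcftccccfWc=>tccfcfcftccccftc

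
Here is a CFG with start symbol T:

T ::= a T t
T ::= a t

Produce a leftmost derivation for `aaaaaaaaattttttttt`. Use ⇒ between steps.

T⇒aTt⇒aaTtt⇒aaaTttt⇒aaaaTtttt⇒aaaaaTttttt⇒aaaaaaTtttttt⇒aaaaaaaTttttttt⇒aaaaaaaaTtttttttt⇒aaaaaaaaattttttttt

T ⇒ aTt   [T ::= a T t]
aTt ⇒ aaTtt   [T ::= a T t]
aaTtt ⇒ aaaTttt   [T ::= a T t]
aaaTttt ⇒ aaaaTtttt   [T ::= a T t]
aaaaTtttt ⇒ aaaaaTttttt   [T ::= a T t]
aaaaaTttttt ⇒ aaaaaaTtttttt   [T ::= a T t]
aaaaaaTtttttt ⇒ aaaaaaaTttttttt   [T ::= a T t]
aaaaaaaTttttttt ⇒ aaaaaaaaTtttttttt   [T ::= a T t]
aaaaaaaaTtttttttt ⇒ aaaaaaaaattttttttt   [T ::= a t]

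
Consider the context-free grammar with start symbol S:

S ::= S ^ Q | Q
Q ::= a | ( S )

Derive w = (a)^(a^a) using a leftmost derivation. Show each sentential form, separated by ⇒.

S ⇒ S^Q   [S ::= S ^ Q]
S^Q ⇒ Q^Q   [S ::= Q]
Q^Q ⇒ (S)^Q   [Q ::= ( S )]
(S)^Q ⇒ (Q)^Q   [S ::= Q]
(Q)^Q ⇒ (a)^Q   [Q ::= a]
(a)^Q ⇒ (a)^(S)   [Q ::= ( S )]
(a)^(S) ⇒ (a)^(S^Q)   [S ::= S ^ Q]
(a)^(S^Q) ⇒ (a)^(Q^Q)   [S ::= Q]
(a)^(Q^Q) ⇒ (a)^(a^Q)   [Q ::= a]
(a)^(a^Q) ⇒ (a)^(a^a)   [Q ::= a]

S ⇒ S^Q ⇒ Q^Q ⇒ (S)^Q ⇒ (Q)^Q ⇒ (a)^Q ⇒ (a)^(S) ⇒ (a)^(S^Q) ⇒ (a)^(Q^Q) ⇒ (a)^(a^Q) ⇒ (a)^(a^a)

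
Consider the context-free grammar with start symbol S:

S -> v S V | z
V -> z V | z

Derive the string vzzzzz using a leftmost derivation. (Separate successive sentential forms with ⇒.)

S ⇒ vSV   [S -> v S V]
vSV ⇒ vzV   [S -> z]
vzV ⇒ vzzV   [V -> z V]
vzzV ⇒ vzzzV   [V -> z V]
vzzzV ⇒ vzzzzV   [V -> z V]
vzzzzV ⇒ vzzzzz   [V -> z]

S ⇒ vSV ⇒ vzV ⇒ vzzV ⇒ vzzzV ⇒ vzzzzV ⇒ vzzzzz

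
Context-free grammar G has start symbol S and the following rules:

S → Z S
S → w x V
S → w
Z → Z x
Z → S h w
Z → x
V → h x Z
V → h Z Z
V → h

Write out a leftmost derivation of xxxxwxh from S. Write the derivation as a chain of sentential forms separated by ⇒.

S ⇒ ZS   [S → Z S]
ZS ⇒ ZxS   [Z → Z x]
ZxS ⇒ ZxxS   [Z → Z x]
ZxxS ⇒ xxxS   [Z → x]
xxxS ⇒ xxxZS   [S → Z S]
xxxZS ⇒ xxxxS   [Z → x]
xxxxS ⇒ xxxxwxV   [S → w x V]
xxxxwxV ⇒ xxxxwxh   [V → h]

S ⇒ ZS ⇒ ZxS ⇒ ZxxS ⇒ xxxS ⇒ xxxZS ⇒ xxxxS ⇒ xxxxwxV ⇒ xxxxwxh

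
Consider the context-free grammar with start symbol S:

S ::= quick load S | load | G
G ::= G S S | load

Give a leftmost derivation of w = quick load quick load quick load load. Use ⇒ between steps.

S ⇒ quick load S   [S ::= quick load S]
quick load S ⇒ quick load quick load S   [S ::= quick load S]
quick load quick load S ⇒ quick load quick load quick load S   [S ::= quick load S]
quick load quick load quick load S ⇒ quick load quick load quick load G   [S ::= G]
quick load quick load quick load G ⇒ quick load quick load quick load load   [G ::= load]

S ⇒ quick load S ⇒ quick load quick load S ⇒ quick load quick load quick load S ⇒ quick load quick load quick load G ⇒ quick load quick load quick load load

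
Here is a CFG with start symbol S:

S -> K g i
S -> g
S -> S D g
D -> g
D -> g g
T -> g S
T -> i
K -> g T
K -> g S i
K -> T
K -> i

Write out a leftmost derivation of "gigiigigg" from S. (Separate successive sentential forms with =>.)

S => SDg   [S -> S D g]
SDg => KgiDg   [S -> K g i]
KgiDg => gSigiDg   [K -> g S i]
gSigiDg => gKgiigiDg   [S -> K g i]
gKgiigiDg => gTgiigiDg   [K -> T]
gTgiigiDg => gigiigiDg   [T -> i]
gigiigiDg => gigiigigg   [D -> g]

S => SDg => KgiDg => gSigiDg => gKgiigiDg => gTgiigiDg => gigiigiDg => gigiigigg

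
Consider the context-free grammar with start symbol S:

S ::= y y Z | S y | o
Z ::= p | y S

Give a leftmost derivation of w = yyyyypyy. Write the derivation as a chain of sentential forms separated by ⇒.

S⇒yyZ⇒yyyS⇒yyySy⇒yyySyy⇒yyyyyZyy⇒yyyyypyy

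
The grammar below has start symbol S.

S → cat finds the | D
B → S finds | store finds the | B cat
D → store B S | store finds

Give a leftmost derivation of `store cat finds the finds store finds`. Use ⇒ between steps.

S ⇒ D ⇒ store B S ⇒ store S finds S ⇒ store cat finds the finds S ⇒ store cat finds the finds D ⇒ store cat finds the finds store finds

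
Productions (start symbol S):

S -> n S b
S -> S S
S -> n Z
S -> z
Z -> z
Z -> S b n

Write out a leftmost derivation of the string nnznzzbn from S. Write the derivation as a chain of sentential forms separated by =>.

S=>nZ=>nSbn=>nSSbn=>nSSSbn=>nnZSSbn=>nnzSSbn=>nnznZSbn=>nnznzSbn=>nnznzzbn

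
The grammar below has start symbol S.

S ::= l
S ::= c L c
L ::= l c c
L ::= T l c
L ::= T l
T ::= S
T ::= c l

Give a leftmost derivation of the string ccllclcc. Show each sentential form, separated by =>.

S => cLc => cTlcc => cSlcc => ccLclcc => ccTlclcc => ccSlclcc => ccllclcc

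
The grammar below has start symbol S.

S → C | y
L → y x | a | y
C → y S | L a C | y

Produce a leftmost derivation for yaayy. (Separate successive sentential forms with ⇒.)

S⇒C⇒yS⇒yC⇒yLaC⇒yaaC⇒yaayS⇒yaayy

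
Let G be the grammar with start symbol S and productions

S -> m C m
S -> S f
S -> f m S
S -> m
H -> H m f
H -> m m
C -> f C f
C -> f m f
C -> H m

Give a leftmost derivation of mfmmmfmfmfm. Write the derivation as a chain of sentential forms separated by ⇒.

S ⇒ mCm   [S -> m C m]
mCm ⇒ mfCfm   [C -> f C f]
mfCfm ⇒ mfHmfm   [C -> H m]
mfHmfm ⇒ mfHmfmfm   [H -> H m f]
mfHmfmfm ⇒ mfHmfmfmfm   [H -> H m f]
mfHmfmfmfm ⇒ mfmmmfmfmfm   [H -> m m]

S⇒mCm⇒mfCfm⇒mfHmfm⇒mfHmfmfm⇒mfHmfmfmfm⇒mfmmmfmfmfm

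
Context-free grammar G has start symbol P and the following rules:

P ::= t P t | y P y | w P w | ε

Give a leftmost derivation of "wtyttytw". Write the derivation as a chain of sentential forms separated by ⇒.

P ⇒ wPw ⇒ wtPtw ⇒ wtyPytw ⇒ wtytPtytw ⇒ wtyttytw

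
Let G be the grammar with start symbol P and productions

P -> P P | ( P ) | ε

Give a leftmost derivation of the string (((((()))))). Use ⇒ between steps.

P⇒(P)⇒(PP)⇒((P)P)⇒(((P))P)⇒((((P)))P)⇒(((((P))))P)⇒((((((P)))))P)⇒(((((()))))P)⇒(((((())))))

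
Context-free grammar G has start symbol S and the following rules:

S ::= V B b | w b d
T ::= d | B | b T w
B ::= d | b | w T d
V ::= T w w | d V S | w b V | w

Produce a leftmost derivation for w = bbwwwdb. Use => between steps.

S=>VBb=>TwwBb=>bTwwwBb=>bBwwwBb=>bbwwwBb=>bbwwwdb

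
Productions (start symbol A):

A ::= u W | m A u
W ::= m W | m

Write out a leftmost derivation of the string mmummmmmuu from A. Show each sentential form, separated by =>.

A=>mAu=>mmAuu=>mmuWuu=>mmumWuu=>mmummWuu=>mmummmWuu=>mmummmmWuu=>mmummmmmuu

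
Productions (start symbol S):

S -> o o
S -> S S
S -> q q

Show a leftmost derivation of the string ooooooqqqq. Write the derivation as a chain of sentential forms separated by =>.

S => SS => ooS => ooSS => ooSSS => ooooSS => ooooooS => ooooooSS => ooooooqqS => ooooooqqqq

S => SS   [S -> S S]
SS => ooS   [S -> o o]
ooS => ooSS   [S -> S S]
ooSS => ooSSS   [S -> S S]
ooSSS => ooooSS   [S -> o o]
ooooSS => ooooooS   [S -> o o]
ooooooS => ooooooSS   [S -> S S]
ooooooSS => ooooooqqS   [S -> q q]
ooooooqqS => ooooooqqqq   [S -> q q]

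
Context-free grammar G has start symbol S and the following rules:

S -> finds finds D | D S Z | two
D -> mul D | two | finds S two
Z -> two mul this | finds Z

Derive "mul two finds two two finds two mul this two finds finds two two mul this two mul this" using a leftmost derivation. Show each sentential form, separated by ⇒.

S ⇒ D S Z ⇒ mul D S Z ⇒ mul two S Z ⇒ mul two D S Z Z ⇒ mul two finds S two S Z Z ⇒ mul two finds D S Z two S Z Z ⇒ mul two finds two S Z two S Z Z ⇒ mul two finds two two Z two S Z Z ⇒ mul two finds two two finds Z two S Z Z ⇒ mul two finds two two finds two mul this two S Z Z ⇒ mul two finds two two finds two mul this two finds finds D Z Z ⇒ mul two finds two two finds two mul this two finds finds two Z Z ⇒ mul two finds two two finds two mul this two finds finds two two mul this Z ⇒ mul two finds two two finds two mul this two finds finds two two mul this two mul this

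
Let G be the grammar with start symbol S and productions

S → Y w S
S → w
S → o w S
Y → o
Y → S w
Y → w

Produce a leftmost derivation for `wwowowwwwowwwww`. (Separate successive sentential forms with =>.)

S => YwS => SwwS => YwSwwS => SwwSwwS => YwSwwSwwS => wwSwwSwwS => wwowSwwSwwS => wwowowSwwSwwS => wwowowwwwSwwS => wwowowwwwowSwwS => wwowowwwwowwwwS => wwowowwwwowwwww

S => YwS   [S → Y w S]
YwS => SwwS   [Y → S w]
SwwS => YwSwwS   [S → Y w S]
YwSwwS => SwwSwwS   [Y → S w]
SwwSwwS => YwSwwSwwS   [S → Y w S]
YwSwwSwwS => wwSwwSwwS   [Y → w]
wwSwwSwwS => wwowSwwSwwS   [S → o w S]
wwowSwwSwwS => wwowowSwwSwwS   [S → o w S]
wwowowSwwSwwS => wwowowwwwSwwS   [S → w]
wwowowwwwSwwS => wwowowwwwowSwwS   [S → o w S]
wwowowwwwowSwwS => wwowowwwwowwwwS   [S → w]
wwowowwwwowwwwS => wwowowwwwowwwww   [S → w]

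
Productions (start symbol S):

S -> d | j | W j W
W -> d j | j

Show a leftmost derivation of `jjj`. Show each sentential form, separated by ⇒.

S⇒WjW⇒jjW⇒jjj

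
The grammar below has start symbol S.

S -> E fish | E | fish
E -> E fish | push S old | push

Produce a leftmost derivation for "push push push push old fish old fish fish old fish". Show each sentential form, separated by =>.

S => E fish   [S -> E fish]
E fish => push S old fish   [E -> push S old]
push S old fish => push E old fish   [S -> E]
push E old fish => push E fish old fish   [E -> E fish]
push E fish old fish => push E fish fish old fish   [E -> E fish]
push E fish fish old fish => push push S old fish fish old fish   [E -> push S old]
push push S old fish fish old fish => push push E fish old fish fish old fish   [S -> E fish]
push push E fish old fish fish old fish => push push push S old fish old fish fish old fish   [E -> push S old]
push push push S old fish old fish fish old fish => push push push E old fish old fish fish old fish   [S -> E]
push push push E old fish old fish fish old fish => push push push push old fish old fish fish old fish   [E -> push]

S => E fish => push S old fish => push E old fish => push E fish old fish => push E fish fish old fish => push push S old fish fish old fish => push push E fish old fish fish old fish => push push push S old fish old fish fish old fish => push push push E old fish old fish fish old fish => push push push push old fish old fish fish old fish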